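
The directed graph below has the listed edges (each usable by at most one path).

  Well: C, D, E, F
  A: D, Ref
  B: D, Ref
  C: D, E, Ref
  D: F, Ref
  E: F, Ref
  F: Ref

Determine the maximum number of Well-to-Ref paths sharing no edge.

Assign every edge capacity 1; by Menger, the answer equals the max flow.
Path Well→C→Ref (+1); total 1.
Path Well→D→Ref (+1); total 2.
Path Well→E→Ref (+1); total 3.
Path Well→F→Ref (+1); total 4.
No residual Well→Ref path; max flow = 4.
Certifying cut of size 4: {Well→C, Well→D, Well→E, Well→F}.

4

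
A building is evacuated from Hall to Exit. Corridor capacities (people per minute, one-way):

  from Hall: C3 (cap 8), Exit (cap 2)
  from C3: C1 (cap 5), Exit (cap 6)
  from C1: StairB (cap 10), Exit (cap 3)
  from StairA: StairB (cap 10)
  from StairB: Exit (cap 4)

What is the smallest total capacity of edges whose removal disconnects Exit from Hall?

Augment Hall→Exit: bottleneck 2, flow now 2.
Augment Hall→C3→Exit: bottleneck 6, flow now 8.
Augment Hall→C3→C1→Exit: bottleneck 2, flow now 10.
No augmenting path remains; maximum flow = 10.
By max-flow min-cut, the minimum cut capacity equals the max flow.
In the residual graph, reachable from Hall: {Hall}.
Min-cut edges: Hall→C3 (8), Hall→Exit (2); capacity 8 + 2 = 10.

10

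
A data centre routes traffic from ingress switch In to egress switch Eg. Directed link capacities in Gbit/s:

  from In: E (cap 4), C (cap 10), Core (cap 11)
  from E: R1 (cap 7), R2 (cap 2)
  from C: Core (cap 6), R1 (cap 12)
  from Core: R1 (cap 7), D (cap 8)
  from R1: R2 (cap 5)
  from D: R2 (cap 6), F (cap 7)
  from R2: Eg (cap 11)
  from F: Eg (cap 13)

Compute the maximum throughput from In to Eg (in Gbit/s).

15

Augment In→E→R2→Eg: bottleneck 2, flow now 2.
Augment In→E→R1→R2→Eg: bottleneck 2, flow now 4.
Augment In→C→R1→R2→Eg: bottleneck 3, flow now 7.
Augment In→Core→D→R2→Eg: bottleneck 4, flow now 11.
Augment In→Core→D→F→Eg: bottleneck 4, flow now 15.
No augmenting path remains; maximum flow = 15.
In the residual graph, reachable from In: {In, E, C, Core, R1}.
Min-cut edges: E→R2 (2), Core→D (8), R1→R2 (5); capacity 2 + 8 + 5 = 15.
This cut is saturated, so no flow can exceed 15.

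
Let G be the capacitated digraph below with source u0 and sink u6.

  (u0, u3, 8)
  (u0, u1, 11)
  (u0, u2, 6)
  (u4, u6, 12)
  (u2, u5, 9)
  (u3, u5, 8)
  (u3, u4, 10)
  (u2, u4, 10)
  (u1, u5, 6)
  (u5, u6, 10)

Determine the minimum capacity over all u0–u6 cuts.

Augment u0→u1→u5→u6: bottleneck 6, flow now 6.
Augment u0→u2→u4→u6: bottleneck 6, flow now 12.
Augment u0→u3→u4→u6: bottleneck 6, flow now 18.
Augment u0→u3→u5→u6: bottleneck 2, flow now 20.
No augmenting path remains; maximum flow = 20.
By max-flow min-cut, the minimum cut capacity equals the max flow.
In the residual graph, reachable from u0: {u0, u1}.
Min-cut edges: u0→u2 (6), u0→u3 (8), u1→u5 (6); capacity 6 + 8 + 6 = 20.

20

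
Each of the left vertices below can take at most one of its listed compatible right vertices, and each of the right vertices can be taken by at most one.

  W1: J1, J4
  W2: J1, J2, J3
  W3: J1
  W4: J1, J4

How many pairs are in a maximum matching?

3

Unit-capacity flow: source→left, listed edges, right→sink; max matching = max flow.
Augmenting path W1→J1 (+1); matched 1.
Augmenting path W2→J2 (+1); matched 2.
Augmenting path W4→J4 (+1); matched 3.
No augmenting path remains; maximum matching = 3.
König certificate: {W2, J1, J4} is a vertex cover of size 3 (every listed pair touches it), so no matching can be larger.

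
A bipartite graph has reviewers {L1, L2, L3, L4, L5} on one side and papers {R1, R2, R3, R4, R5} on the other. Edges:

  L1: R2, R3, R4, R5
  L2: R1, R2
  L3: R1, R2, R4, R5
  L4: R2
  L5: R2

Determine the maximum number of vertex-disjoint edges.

Unit-capacity flow: source→left, listed edges, right→sink; max matching = max flow.
Augmenting path L1→R2 (+1); matched 1.
Augmenting path L2→R1 (+1); matched 2.
Augmenting path L3→R4 (+1); matched 3.
Augmenting path L4→R2→L1→R3 (+1); matched 4.
No augmenting path remains; maximum matching = 4.
König certificate: {L1, L2, L3, R2} is a vertex cover of size 4 (every listed pair touches it), so no matching can be larger.

4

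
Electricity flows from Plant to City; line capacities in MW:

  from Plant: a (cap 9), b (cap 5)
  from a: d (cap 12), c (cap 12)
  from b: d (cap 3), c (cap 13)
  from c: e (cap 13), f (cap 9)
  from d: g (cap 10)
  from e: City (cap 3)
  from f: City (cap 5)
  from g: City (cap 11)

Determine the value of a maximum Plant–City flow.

Augment Plant→a→c→e→City: bottleneck 3, flow now 3.
Augment Plant→a→c→f→City: bottleneck 5, flow now 8.
Augment Plant→a→d→g→City: bottleneck 1, flow now 9.
Augment Plant→b→d→g→City: bottleneck 3, flow now 12.
Augment Plant→b→c→a→d→g→City: bottleneck 2, flow now 14. (uses reverse residual edge)
No augmenting path remains; maximum flow = 14.
In the residual graph, reachable from Plant: {Plant}.
Min-cut edges: Plant→a (9), Plant→b (5); capacity 9 + 5 = 14.
This cut is saturated, so no flow can exceed 14.

14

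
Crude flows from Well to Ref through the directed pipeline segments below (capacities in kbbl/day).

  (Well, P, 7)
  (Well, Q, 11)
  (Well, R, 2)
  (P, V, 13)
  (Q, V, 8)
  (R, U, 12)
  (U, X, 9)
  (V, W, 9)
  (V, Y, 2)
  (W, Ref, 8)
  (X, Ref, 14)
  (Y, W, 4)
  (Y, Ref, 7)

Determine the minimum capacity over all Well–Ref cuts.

Augment Well→P→V→W→Ref: bottleneck 7, flow now 7.
Augment Well→Q→V→W→Ref: bottleneck 1, flow now 8.
Augment Well→Q→V→Y→Ref: bottleneck 2, flow now 10.
Augment Well→R→U→X→Ref: bottleneck 2, flow now 12.
No augmenting path remains; maximum flow = 12.
By max-flow min-cut, the minimum cut capacity equals the max flow.
In the residual graph, reachable from Well: {Well, P, Q, V, W}.
Min-cut edges: Well→R (2), V→Y (2), W→Ref (8); capacity 2 + 2 + 8 = 12.

12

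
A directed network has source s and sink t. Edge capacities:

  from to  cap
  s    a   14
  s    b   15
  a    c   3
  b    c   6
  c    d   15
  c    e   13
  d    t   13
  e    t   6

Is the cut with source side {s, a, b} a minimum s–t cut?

Given cut capacity: 3 + 6 = 9.
Augment s→a→c→d→t: bottleneck 3, flow now 3.
Augment s→b→c→d→t: bottleneck 6, flow now 9.
No augmenting path remains; maximum flow = 9.
Cut capacity 9 equals the max flow, so it is a minimum cut.

Yes — it is a minimum cut (capacity 9).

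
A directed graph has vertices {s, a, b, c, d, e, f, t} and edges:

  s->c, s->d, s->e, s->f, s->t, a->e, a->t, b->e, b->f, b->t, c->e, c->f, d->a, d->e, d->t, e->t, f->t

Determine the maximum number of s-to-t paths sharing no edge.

4

Assign every edge capacity 1; by Menger, the answer equals the max flow.
Path s→t (+1); total 1.
Path s→d→t (+1); total 2.
Path s→e→t (+1); total 3.
Path s→f→t (+1); total 4.
No residual s→t path; max flow = 4.
Certifying cut of size 4: {e→t, f→t, s→d, s→t}.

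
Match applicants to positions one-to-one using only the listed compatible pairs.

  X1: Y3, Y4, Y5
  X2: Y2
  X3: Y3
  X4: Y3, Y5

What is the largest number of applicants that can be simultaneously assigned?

4

Unit-capacity flow: source→left, listed edges, right→sink; max matching = max flow.
Augmenting path X1→Y3 (+1); matched 1.
Augmenting path X2→Y2 (+1); matched 2.
Augmenting path X4→Y5 (+1); matched 3.
Augmenting path X3→Y3→X1→Y4 (+1); matched 4.
No augmenting path remains; maximum matching = 4.
König certificate: {X1, X2, X3, X4} is a vertex cover of size 4 (every listed pair touches it), so no matching can be larger.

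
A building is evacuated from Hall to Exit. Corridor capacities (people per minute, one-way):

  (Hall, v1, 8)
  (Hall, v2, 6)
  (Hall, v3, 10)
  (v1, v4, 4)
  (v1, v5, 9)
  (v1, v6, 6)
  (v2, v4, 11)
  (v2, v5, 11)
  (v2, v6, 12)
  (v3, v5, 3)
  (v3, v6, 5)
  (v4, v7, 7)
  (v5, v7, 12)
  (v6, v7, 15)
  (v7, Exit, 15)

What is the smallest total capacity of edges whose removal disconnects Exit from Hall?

15

Augment Hall→v1→v4→v7→Exit: bottleneck 4, flow now 4.
Augment Hall→v1→v5→v7→Exit: bottleneck 4, flow now 8.
Augment Hall→v2→v4→v7→Exit: bottleneck 3, flow now 11.
Augment Hall→v2→v5→v7→Exit: bottleneck 3, flow now 14.
Augment Hall→v3→v5→v7→Exit: bottleneck 1, flow now 15.
No augmenting path remains; maximum flow = 15.
By max-flow min-cut, the minimum cut capacity equals the max flow.
In the residual graph, reachable from Hall: {Hall, v1, v2, v3, v4, v5, v6, v7}.
Min-cut edges: v7→Exit (15); capacity 15 = 15.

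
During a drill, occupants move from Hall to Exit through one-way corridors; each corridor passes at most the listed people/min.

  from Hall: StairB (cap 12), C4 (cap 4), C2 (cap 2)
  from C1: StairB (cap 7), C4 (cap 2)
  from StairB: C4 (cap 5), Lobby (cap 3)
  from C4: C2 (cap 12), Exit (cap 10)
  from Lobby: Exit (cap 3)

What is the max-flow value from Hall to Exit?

12

Augment Hall→C4→Exit: bottleneck 4, flow now 4.
Augment Hall→StairB→C4→Exit: bottleneck 5, flow now 9.
Augment Hall→StairB→Lobby→Exit: bottleneck 3, flow now 12.
No augmenting path remains; maximum flow = 12.
In the residual graph, reachable from Hall: {Hall, StairB, C2}.
Min-cut edges: Hall→C4 (4), StairB→C4 (5), StairB→Lobby (3); capacity 4 + 5 + 3 = 12.
This cut is saturated, so no flow can exceed 12.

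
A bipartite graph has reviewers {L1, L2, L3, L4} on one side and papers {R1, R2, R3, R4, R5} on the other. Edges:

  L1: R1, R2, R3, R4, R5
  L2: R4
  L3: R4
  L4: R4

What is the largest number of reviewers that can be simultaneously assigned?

Unit-capacity flow: source→left, listed edges, right→sink; max matching = max flow.
Augmenting path L1→R1 (+1); matched 1.
Augmenting path L2→R4 (+1); matched 2.
No augmenting path remains; maximum matching = 2.
König certificate: {L1, R4} is a vertex cover of size 2 (every listed pair touches it), so no matching can be larger.

2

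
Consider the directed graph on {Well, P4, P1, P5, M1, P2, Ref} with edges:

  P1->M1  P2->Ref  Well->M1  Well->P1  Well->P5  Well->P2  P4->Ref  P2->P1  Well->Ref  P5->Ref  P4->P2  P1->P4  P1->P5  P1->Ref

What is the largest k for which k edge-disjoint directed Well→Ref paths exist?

4

Assign every edge capacity 1; by Menger, the answer equals the max flow.
Path Well→Ref (+1); total 1.
Path Well→P1→Ref (+1); total 2.
Path Well→P5→Ref (+1); total 3.
Path Well→P2→Ref (+1); total 4.
No residual Well→Ref path; max flow = 4.
Certifying cut of size 4: {Well→P1, Well→P2, Well→P5, Well→Ref}.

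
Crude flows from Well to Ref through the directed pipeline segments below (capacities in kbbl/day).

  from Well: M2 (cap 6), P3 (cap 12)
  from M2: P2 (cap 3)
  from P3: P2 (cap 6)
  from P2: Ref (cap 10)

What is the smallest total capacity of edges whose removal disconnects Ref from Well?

9

Augment Well→M2→P2→Ref: bottleneck 3, flow now 3.
Augment Well→P3→P2→Ref: bottleneck 6, flow now 9.
No augmenting path remains; maximum flow = 9.
By max-flow min-cut, the minimum cut capacity equals the max flow.
In the residual graph, reachable from Well: {Well, M2, P3}.
Min-cut edges: M2→P2 (3), P3→P2 (6); capacity 3 + 6 = 9.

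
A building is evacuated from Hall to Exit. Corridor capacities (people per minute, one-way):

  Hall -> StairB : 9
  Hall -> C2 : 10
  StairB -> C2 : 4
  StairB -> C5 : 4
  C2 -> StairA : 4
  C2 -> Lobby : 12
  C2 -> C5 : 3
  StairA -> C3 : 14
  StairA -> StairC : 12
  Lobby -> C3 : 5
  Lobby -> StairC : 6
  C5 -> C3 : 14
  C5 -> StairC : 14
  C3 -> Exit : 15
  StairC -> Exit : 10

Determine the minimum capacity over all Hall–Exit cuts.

Augment Hall→StairB→C5→C3→Exit: bottleneck 4, flow now 4.
Augment Hall→C2→StairA→C3→Exit: bottleneck 4, flow now 8.
Augment Hall→C2→Lobby→C3→Exit: bottleneck 5, flow now 13.
Augment Hall→C2→Lobby→StairC→Exit: bottleneck 1, flow now 14.
Augment Hall→StairB→C2→Lobby→StairC→Exit: bottleneck 4, flow now 18.
No augmenting path remains; maximum flow = 18.
By max-flow min-cut, the minimum cut capacity equals the max flow.
In the residual graph, reachable from Hall: {Hall, StairB}.
Min-cut edges: Hall→C2 (10), StairB→C2 (4), StairB→C5 (4); capacity 10 + 4 + 4 = 18.

18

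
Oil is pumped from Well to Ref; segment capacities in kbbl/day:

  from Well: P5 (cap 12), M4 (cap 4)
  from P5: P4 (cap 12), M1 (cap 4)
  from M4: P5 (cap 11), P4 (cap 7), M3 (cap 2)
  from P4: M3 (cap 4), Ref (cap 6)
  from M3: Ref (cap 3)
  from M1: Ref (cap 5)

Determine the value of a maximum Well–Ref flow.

Augment Well→P5→P4→Ref: bottleneck 6, flow now 6.
Augment Well→P5→M1→Ref: bottleneck 4, flow now 10.
Augment Well→M4→M3→Ref: bottleneck 2, flow now 12.
Augment Well→P5→P4→M3→Ref: bottleneck 1, flow now 13.
No augmenting path remains; maximum flow = 13.
In the residual graph, reachable from Well: {Well, P5, M4, P4, M3}.
Min-cut edges: P5→M1 (4), P4→Ref (6), M3→Ref (3); capacity 4 + 6 + 3 = 13.
This cut is saturated, so no flow can exceed 13.

13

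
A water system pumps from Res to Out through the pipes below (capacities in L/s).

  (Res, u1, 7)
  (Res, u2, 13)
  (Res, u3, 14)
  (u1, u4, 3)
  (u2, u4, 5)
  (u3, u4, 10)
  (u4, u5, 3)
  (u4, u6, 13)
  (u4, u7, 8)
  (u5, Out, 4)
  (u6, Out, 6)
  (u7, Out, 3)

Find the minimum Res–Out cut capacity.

Augment Res→u1→u4→u5→Out: bottleneck 3, flow now 3.
Augment Res→u2→u4→u6→Out: bottleneck 5, flow now 8.
Augment Res→u3→u4→u6→Out: bottleneck 1, flow now 9.
Augment Res→u3→u4→u7→Out: bottleneck 3, flow now 12.
No augmenting path remains; maximum flow = 12.
By max-flow min-cut, the minimum cut capacity equals the max flow.
In the residual graph, reachable from Res: {Res, u1, u2, u3, u4, u6, u7}.
Min-cut edges: u4→u5 (3), u6→Out (6), u7→Out (3); capacity 3 + 6 + 3 = 12.

12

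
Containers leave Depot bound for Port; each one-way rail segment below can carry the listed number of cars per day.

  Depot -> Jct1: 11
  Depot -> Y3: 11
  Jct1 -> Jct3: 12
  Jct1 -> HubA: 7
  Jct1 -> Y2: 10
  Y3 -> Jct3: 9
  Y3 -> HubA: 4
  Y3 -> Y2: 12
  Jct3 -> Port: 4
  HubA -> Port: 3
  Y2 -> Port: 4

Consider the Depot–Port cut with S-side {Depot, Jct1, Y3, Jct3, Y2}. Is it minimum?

No — its capacity is 19, but the minimum cut has capacity 11.

Given cut capacity: 7 + 4 + 4 + 4 = 19.
Augment Depot→Jct1→Jct3→Port: bottleneck 4, flow now 4.
Augment Depot→Jct1→HubA→Port: bottleneck 3, flow now 7.
Augment Depot→Jct1→Y2→Port: bottleneck 4, flow now 11.
No augmenting path remains; maximum flow = 11.
In the residual graph, reachable from Depot: {Depot, Jct1, Y3, Jct3, HubA, Y2}.
Min-cut edges: Jct3→Port (4), HubA→Port (3), Y2→Port (4); capacity 4 + 3 + 4 = 11.
Cut capacity 19 exceeds the max flow 11, so it is not minimum.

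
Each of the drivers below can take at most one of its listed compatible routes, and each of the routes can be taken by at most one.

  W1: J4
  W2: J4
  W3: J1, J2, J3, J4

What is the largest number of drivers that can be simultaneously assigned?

2

Unit-capacity flow: source→left, listed edges, right→sink; max matching = max flow.
Augmenting path W1→J4 (+1); matched 1.
Augmenting path W3→J1 (+1); matched 2.
No augmenting path remains; maximum matching = 2.
König certificate: {W3, J4} is a vertex cover of size 2 (every listed pair touches it), so no matching can be larger.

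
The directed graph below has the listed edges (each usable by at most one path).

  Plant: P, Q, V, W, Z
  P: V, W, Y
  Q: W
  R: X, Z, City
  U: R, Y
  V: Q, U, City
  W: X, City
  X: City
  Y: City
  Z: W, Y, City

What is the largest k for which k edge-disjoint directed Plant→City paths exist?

Assign every edge capacity 1; by Menger, the answer equals the max flow.
Path Plant→V→City (+1); total 1.
Path Plant→W→City (+1); total 2.
Path Plant→Z→City (+1); total 3.
Path Plant→P→Y→City (+1); total 4.
Path Plant→Q→W→X→City (+1); total 5.
No residual Plant→City path; max flow = 5.
Certifying cut of size 5: {Plant→P, Plant→Q, Plant→V, Plant→W, Plant→Z}.

5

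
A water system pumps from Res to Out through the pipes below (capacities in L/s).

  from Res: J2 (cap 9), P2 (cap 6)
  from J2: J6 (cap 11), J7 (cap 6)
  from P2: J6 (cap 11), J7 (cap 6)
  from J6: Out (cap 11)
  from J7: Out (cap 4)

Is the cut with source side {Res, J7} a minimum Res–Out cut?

Given cut capacity: 9 + 6 + 4 = 19.
Augment Res→J2→J6→Out: bottleneck 9, flow now 9.
Augment Res→P2→J6→Out: bottleneck 2, flow now 11.
Augment Res→P2→J7→Out: bottleneck 4, flow now 15.
No augmenting path remains; maximum flow = 15.
In the residual graph, reachable from Res: {Res}.
Min-cut edges: Res→J2 (9), Res→P2 (6); capacity 9 + 6 = 15.
Cut capacity 19 exceeds the max flow 15, so it is not minimum.

No — its capacity is 19, but the minimum cut has capacity 15.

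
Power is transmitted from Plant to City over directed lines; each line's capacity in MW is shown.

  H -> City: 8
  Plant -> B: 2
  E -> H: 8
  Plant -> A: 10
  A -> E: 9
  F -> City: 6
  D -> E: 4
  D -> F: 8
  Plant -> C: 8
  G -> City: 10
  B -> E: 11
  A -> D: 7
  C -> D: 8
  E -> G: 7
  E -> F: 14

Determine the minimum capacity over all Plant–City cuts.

Augment Plant→A→D→F→City: bottleneck 6, flow now 6.
Augment Plant→A→E→G→City: bottleneck 4, flow now 10.
Augment Plant→B→E→G→City: bottleneck 2, flow now 12.
Augment Plant→C→D→E→G→City: bottleneck 1, flow now 13.
Augment Plant→C→D→E→H→City: bottleneck 3, flow now 16.
Augment Plant→C→D→A→E→H→City: bottleneck 4, flow now 20. (uses reverse residual edge)
No augmenting path remains; maximum flow = 20.
By max-flow min-cut, the minimum cut capacity equals the max flow.
In the residual graph, reachable from Plant: {Plant}.
Min-cut edges: Plant→A (10), Plant→B (2), Plant→C (8); capacity 10 + 2 + 8 = 20.

20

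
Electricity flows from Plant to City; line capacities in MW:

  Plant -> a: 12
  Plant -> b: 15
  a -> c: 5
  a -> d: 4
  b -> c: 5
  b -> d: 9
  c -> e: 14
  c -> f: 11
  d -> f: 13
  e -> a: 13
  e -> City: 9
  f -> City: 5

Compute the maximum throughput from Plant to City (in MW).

Augment Plant→a→c→e→City: bottleneck 5, flow now 5.
Augment Plant→a→d→f→City: bottleneck 4, flow now 9.
Augment Plant→b→c→e→City: bottleneck 4, flow now 13.
Augment Plant→b→c→f→City: bottleneck 1, flow now 14.
No augmenting path remains; maximum flow = 14.
In the residual graph, reachable from Plant: {Plant, a, b, c, d, e, f}.
Min-cut edges: e→City (9), f→City (5); capacity 9 + 5 = 14.
This cut is saturated, so no flow can exceed 14.

14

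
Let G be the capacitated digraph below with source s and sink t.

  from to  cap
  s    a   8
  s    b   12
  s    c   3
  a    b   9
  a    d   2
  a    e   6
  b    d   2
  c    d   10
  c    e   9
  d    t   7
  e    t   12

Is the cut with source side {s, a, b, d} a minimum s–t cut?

No — its capacity is 16, but the minimum cut has capacity 13.

Given cut capacity: 3 + 6 + 7 = 16.
Augment s→a→d→t: bottleneck 2, flow now 2.
Augment s→a→e→t: bottleneck 6, flow now 8.
Augment s→b→d→t: bottleneck 2, flow now 10.
Augment s→c→d→t: bottleneck 3, flow now 13.
No augmenting path remains; maximum flow = 13.
In the residual graph, reachable from s: {s, b}.
Min-cut edges: s→a (8), s→c (3), b→d (2); capacity 8 + 3 + 2 = 13.
Cut capacity 16 exceeds the max flow 13, so it is not minimum.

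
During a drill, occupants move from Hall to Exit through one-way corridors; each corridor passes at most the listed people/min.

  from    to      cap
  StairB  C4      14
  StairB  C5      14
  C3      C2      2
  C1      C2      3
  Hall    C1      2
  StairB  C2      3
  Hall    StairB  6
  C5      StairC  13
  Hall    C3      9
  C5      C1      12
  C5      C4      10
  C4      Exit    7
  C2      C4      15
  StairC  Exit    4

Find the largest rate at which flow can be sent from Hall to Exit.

10

Augment Hall→StairB→C4→Exit: bottleneck 6, flow now 6.
Augment Hall→C1→C2→C4→Exit: bottleneck 1, flow now 7.
Augment Hall→C1→C2→C4→StairB→C5→StairC→Exit: bottleneck 1, flow now 8. (uses reverse residual edge)
Augment Hall→C3→C2→C4→StairB→C5→StairC→Exit: bottleneck 2, flow now 10. (uses reverse residual edge)
No augmenting path remains; maximum flow = 10.
In the residual graph, reachable from Hall: {Hall, C3}.
Min-cut edges: Hall→C1 (2), Hall→StairB (6), C3→C2 (2); capacity 2 + 6 + 2 = 10.
This cut is saturated, so no flow can exceed 10.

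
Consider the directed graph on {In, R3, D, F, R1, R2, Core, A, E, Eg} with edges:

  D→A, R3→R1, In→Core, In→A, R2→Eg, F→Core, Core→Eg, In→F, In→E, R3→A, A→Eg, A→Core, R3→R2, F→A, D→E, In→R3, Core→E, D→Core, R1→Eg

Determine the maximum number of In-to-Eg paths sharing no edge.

3

Assign every edge capacity 1; by Menger, the answer equals the max flow.
Path In→Core→Eg (+1); total 1.
Path In→A→Eg (+1); total 2.
Path In→R3→R1→Eg (+1); total 3.
No residual In→Eg path; max flow = 3.
Certifying cut of size 3: {A→Eg, Core→Eg, In→R3}.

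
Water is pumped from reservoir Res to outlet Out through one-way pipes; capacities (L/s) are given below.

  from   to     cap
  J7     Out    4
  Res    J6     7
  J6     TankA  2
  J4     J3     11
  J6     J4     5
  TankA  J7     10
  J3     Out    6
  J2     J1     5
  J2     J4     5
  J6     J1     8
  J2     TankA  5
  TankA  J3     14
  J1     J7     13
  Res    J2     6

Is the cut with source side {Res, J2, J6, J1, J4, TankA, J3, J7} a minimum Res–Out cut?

Yes — it is a minimum cut (capacity 10).

Given cut capacity: 6 + 4 = 10.
Augment Res→J2→J1→J7→Out: bottleneck 4, flow now 4.
Augment Res→J2→J4→J3→Out: bottleneck 2, flow now 6.
Augment Res→J6→J4→J3→Out: bottleneck 4, flow now 10.
No augmenting path remains; maximum flow = 10.
Cut capacity 10 equals the max flow, so it is a minimum cut.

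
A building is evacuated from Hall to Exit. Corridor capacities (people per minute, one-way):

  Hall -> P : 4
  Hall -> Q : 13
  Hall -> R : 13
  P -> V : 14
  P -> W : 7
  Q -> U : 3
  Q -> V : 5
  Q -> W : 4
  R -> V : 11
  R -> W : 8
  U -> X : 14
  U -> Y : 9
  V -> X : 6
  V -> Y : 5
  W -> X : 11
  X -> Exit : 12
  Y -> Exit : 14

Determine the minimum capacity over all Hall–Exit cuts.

Augment Hall→P→V→X→Exit: bottleneck 4, flow now 4.
Augment Hall→Q→U→X→Exit: bottleneck 3, flow now 7.
Augment Hall→Q→V→X→Exit: bottleneck 2, flow now 9.
Augment Hall→Q→V→Y→Exit: bottleneck 3, flow now 12.
Augment Hall→Q→W→X→Exit: bottleneck 3, flow now 15.
Augment Hall→R→V→Y→Exit: bottleneck 2, flow now 17.
Augment Hall→Q→W→X→U→Y→Exit: bottleneck 1, flow now 18. (uses reverse residual edge)
Augment Hall→R→W→X→U→Y→Exit: bottleneck 2, flow now 20. (uses reverse residual edge)
No augmenting path remains; maximum flow = 20.
By max-flow min-cut, the minimum cut capacity equals the max flow.
In the residual graph, reachable from Hall: {Hall, P, Q, R, V, W, X}.
Min-cut edges: Q→U (3), V→Y (5), X→Exit (12); capacity 3 + 5 + 12 = 20.

20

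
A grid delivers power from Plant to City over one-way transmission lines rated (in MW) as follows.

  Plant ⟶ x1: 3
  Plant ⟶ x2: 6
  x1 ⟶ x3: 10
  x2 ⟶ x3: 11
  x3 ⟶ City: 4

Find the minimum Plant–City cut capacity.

Augment Plant→x1→x3→City: bottleneck 3, flow now 3.
Augment Plant→x2→x3→City: bottleneck 1, flow now 4.
No augmenting path remains; maximum flow = 4.
By max-flow min-cut, the minimum cut capacity equals the max flow.
In the residual graph, reachable from Plant: {Plant, x1, x2, x3}.
Min-cut edges: x3→City (4); capacity 4 = 4.

4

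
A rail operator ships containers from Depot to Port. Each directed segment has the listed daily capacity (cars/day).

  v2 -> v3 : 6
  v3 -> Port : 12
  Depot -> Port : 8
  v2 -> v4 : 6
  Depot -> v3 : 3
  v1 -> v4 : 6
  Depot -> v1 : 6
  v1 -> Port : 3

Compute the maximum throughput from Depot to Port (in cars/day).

Augment Depot→Port: bottleneck 8, flow now 8.
Augment Depot→v1→Port: bottleneck 3, flow now 11.
Augment Depot→v3→Port: bottleneck 3, flow now 14.
No augmenting path remains; maximum flow = 14.
In the residual graph, reachable from Depot: {Depot, v1, v4}.
Min-cut edges: Depot→v3 (3), Depot→Port (8), v1→Port (3); capacity 3 + 8 + 3 = 14.
This cut is saturated, so no flow can exceed 14.

14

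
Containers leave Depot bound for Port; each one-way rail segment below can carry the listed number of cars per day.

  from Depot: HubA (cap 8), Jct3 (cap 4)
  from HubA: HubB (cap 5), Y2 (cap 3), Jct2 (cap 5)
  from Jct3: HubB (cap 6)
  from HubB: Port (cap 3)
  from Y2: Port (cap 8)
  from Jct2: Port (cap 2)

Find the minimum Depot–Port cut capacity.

Augment Depot→HubA→HubB→Port: bottleneck 3, flow now 3.
Augment Depot→HubA→Y2→Port: bottleneck 3, flow now 6.
Augment Depot→HubA→Jct2→Port: bottleneck 2, flow now 8.
No augmenting path remains; maximum flow = 8.
By max-flow min-cut, the minimum cut capacity equals the max flow.
In the residual graph, reachable from Depot: {Depot, HubA, Jct3, HubB, Jct2}.
Min-cut edges: HubA→Y2 (3), HubB→Port (3), Jct2→Port (2); capacity 3 + 3 + 2 = 8.

8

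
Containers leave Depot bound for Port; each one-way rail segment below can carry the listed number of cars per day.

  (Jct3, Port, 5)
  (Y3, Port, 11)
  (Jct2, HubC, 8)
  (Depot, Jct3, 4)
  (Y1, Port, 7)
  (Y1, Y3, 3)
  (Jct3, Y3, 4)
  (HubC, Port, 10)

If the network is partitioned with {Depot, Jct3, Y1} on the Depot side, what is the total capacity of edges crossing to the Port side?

19

Edges leaving {Depot, Jct3, Y1}: Jct3→Y3 (4), Jct3→Port (5), Y1→Y3 (3), Y1→Port (7).
Cut capacity = 4 + 5 + 3 + 7 = 19.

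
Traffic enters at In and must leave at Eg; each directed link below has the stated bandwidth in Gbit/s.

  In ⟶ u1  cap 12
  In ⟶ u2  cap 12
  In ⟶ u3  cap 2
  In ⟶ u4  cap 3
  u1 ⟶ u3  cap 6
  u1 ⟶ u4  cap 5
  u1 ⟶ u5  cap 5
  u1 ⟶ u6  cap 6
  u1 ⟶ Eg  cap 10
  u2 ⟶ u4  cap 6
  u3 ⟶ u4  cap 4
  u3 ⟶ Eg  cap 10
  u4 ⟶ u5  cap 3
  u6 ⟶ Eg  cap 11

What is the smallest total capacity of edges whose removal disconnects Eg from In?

Augment In→u1→Eg: bottleneck 10, flow now 10.
Augment In→u3→Eg: bottleneck 2, flow now 12.
Augment In→u1→u3→Eg: bottleneck 2, flow now 14.
No augmenting path remains; maximum flow = 14.
By max-flow min-cut, the minimum cut capacity equals the max flow.
In the residual graph, reachable from In: {In, u2, u4, u5}.
Min-cut edges: In→u1 (12), In→u3 (2); capacity 12 + 2 = 14.

14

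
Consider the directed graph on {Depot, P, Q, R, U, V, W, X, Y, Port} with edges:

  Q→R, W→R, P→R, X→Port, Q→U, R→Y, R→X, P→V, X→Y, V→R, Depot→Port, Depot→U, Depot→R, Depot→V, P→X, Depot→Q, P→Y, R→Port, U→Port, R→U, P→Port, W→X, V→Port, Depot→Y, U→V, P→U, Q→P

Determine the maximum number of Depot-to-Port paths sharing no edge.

5

Assign every edge capacity 1; by Menger, the answer equals the max flow.
Path Depot→Port (+1); total 1.
Path Depot→R→Port (+1); total 2.
Path Depot→U→Port (+1); total 3.
Path Depot→V→Port (+1); total 4.
Path Depot→Q→P→Port (+1); total 5.
No residual Depot→Port path; max flow = 5.
Certifying cut of size 5: {Depot→Port, Depot→Q, Depot→R, Depot→U, Depot→V}.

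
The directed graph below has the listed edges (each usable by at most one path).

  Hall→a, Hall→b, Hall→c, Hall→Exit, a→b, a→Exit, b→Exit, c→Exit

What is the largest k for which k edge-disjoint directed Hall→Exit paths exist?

4

Assign every edge capacity 1; by Menger, the answer equals the max flow.
Path Hall→Exit (+1); total 1.
Path Hall→a→Exit (+1); total 2.
Path Hall→b→Exit (+1); total 3.
Path Hall→c→Exit (+1); total 4.
No residual Hall→Exit path; max flow = 4.
Certifying cut of size 4: {Hall→Exit, Hall→a, Hall→b, Hall→c}.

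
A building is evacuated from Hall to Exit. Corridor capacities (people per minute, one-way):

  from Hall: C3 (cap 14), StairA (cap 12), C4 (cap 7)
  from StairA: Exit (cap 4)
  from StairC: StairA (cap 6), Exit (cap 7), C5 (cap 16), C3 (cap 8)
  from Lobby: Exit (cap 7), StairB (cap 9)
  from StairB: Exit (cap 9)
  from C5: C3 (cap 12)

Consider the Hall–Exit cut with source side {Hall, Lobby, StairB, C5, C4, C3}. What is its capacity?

Edges leaving {Hall, Lobby, StairB, C5, C4, C3}: Hall→StairA (12), Lobby→Exit (7), StairB→Exit (9).
Cut capacity = 12 + 7 + 9 = 28.

28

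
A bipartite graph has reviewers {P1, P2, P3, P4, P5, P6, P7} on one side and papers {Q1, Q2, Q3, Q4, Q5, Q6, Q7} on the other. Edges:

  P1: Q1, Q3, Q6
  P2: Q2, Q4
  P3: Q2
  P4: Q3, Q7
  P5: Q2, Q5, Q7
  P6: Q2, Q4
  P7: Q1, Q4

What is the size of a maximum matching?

6

Unit-capacity flow: source→left, listed edges, right→sink; max matching = max flow.
Augmenting path P1→Q1 (+1); matched 1.
Augmenting path P2→Q2 (+1); matched 2.
Augmenting path P4→Q3 (+1); matched 3.
Augmenting path P5→Q5 (+1); matched 4.
Augmenting path P6→Q4 (+1); matched 5.
Augmenting path P7→Q1→P1→Q6 (+1); matched 6.
No augmenting path remains; maximum matching = 6.
König certificate: {P1, P4, P5, P7, Q2, Q4} is a vertex cover of size 6 (every listed pair touches it), so no matching can be larger.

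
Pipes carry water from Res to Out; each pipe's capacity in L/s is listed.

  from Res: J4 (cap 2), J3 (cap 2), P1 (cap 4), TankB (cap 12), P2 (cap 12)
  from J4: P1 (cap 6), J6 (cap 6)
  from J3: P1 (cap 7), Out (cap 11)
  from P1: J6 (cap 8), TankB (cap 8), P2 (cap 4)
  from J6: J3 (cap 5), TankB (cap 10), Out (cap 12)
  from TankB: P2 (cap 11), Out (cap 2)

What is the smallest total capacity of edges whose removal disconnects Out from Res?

Augment Res→J3→Out: bottleneck 2, flow now 2.
Augment Res→TankB→Out: bottleneck 2, flow now 4.
Augment Res→J4→J6→Out: bottleneck 2, flow now 6.
Augment Res→P1→J6→Out: bottleneck 4, flow now 10.
No augmenting path remains; maximum flow = 10.
By max-flow min-cut, the minimum cut capacity equals the max flow.
In the residual graph, reachable from Res: {Res, TankB, P2}.
Min-cut edges: Res→J4 (2), Res→J3 (2), Res→P1 (4), TankB→Out (2); capacity 2 + 2 + 4 + 2 = 10.

10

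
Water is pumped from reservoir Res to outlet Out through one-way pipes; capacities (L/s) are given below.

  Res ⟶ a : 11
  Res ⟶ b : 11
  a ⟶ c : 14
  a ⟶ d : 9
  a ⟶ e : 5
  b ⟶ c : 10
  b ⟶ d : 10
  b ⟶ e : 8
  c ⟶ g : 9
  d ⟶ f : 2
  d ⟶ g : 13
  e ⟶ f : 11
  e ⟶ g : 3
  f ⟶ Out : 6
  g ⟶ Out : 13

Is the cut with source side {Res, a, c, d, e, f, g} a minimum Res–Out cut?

Given cut capacity: 11 + 6 + 13 = 30.
Augment Res→a→c→g→Out: bottleneck 9, flow now 9.
Augment Res→a→d→f→Out: bottleneck 2, flow now 11.
Augment Res→b→d→g→Out: bottleneck 4, flow now 15.
Augment Res→b→e→f→Out: bottleneck 4, flow now 19.
No augmenting path remains; maximum flow = 19.
In the residual graph, reachable from Res: {Res, a, b, c, d, e, f, g}.
Min-cut edges: f→Out (6), g→Out (13); capacity 6 + 13 = 19.
Cut capacity 30 exceeds the max flow 19, so it is not minimum.

No — its capacity is 30, but the minimum cut has capacity 19.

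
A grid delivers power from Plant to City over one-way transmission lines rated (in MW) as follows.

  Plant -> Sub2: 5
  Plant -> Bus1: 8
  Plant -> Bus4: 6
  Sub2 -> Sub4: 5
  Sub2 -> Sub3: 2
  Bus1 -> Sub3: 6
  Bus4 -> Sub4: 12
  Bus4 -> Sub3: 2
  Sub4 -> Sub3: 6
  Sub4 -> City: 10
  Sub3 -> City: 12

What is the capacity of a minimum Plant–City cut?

17

Augment Plant→Sub2→Sub4→City: bottleneck 5, flow now 5.
Augment Plant→Bus1→Sub3→City: bottleneck 6, flow now 11.
Augment Plant→Bus4→Sub4→City: bottleneck 5, flow now 16.
Augment Plant→Bus4→Sub3→City: bottleneck 1, flow now 17.
No augmenting path remains; maximum flow = 17.
By max-flow min-cut, the minimum cut capacity equals the max flow.
In the residual graph, reachable from Plant: {Plant, Bus1}.
Min-cut edges: Plant→Sub2 (5), Plant→Bus4 (6), Bus1→Sub3 (6); capacity 5 + 6 + 6 = 17.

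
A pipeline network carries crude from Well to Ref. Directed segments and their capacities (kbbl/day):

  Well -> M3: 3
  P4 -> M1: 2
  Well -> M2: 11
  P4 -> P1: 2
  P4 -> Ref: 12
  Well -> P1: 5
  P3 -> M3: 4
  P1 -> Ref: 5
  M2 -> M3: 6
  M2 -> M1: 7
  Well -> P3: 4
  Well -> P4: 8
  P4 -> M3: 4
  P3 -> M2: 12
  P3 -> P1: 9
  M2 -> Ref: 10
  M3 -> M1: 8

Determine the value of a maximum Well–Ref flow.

23

Augment Well→M2→Ref: bottleneck 10, flow now 10.
Augment Well→P4→Ref: bottleneck 8, flow now 18.
Augment Well→P1→Ref: bottleneck 5, flow now 23.
No augmenting path remains; maximum flow = 23.
In the residual graph, reachable from Well: {Well, P3, M2, P1, M3, M1}.
Min-cut edges: Well→P4 (8), M2→Ref (10), P1→Ref (5); capacity 8 + 10 + 5 = 23.
This cut is saturated, so no flow can exceed 23.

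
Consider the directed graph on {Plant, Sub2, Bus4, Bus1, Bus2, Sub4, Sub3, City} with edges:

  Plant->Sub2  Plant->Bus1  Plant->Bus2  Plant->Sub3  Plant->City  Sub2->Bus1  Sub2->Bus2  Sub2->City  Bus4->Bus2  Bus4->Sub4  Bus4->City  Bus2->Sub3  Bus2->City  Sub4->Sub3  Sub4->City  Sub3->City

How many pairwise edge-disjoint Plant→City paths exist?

4

Assign every edge capacity 1; by Menger, the answer equals the max flow.
Path Plant→City (+1); total 1.
Path Plant→Sub2→City (+1); total 2.
Path Plant→Bus2→City (+1); total 3.
Path Plant→Sub3→City (+1); total 4.
No residual Plant→City path; max flow = 4.
Certifying cut of size 4: {Plant→Bus2, Plant→City, Plant→Sub2, Plant→Sub3}.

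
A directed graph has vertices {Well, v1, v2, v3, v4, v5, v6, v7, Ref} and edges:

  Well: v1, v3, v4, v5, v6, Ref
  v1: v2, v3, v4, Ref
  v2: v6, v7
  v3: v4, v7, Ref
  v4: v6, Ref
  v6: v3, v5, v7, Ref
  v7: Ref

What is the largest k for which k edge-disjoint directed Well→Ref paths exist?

Assign every edge capacity 1; by Menger, the answer equals the max flow.
Path Well→Ref (+1); total 1.
Path Well→v1→Ref (+1); total 2.
Path Well→v3→Ref (+1); total 3.
Path Well→v4→Ref (+1); total 4.
Path Well→v6→Ref (+1); total 5.
No residual Well→Ref path; max flow = 5.
Certifying cut of size 5: {Well→Ref, Well→v1, Well→v3, Well→v4, Well→v6}.

5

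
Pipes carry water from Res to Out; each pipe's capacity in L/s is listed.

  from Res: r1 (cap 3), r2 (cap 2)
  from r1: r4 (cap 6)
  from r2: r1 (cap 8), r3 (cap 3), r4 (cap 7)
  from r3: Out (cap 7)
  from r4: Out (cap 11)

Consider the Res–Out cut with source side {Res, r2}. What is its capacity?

Edges leaving {Res, r2}: Res→r1 (3), r2→r1 (8), r2→r3 (3), r2→r4 (7).
Cut capacity = 3 + 8 + 3 + 7 = 21.

21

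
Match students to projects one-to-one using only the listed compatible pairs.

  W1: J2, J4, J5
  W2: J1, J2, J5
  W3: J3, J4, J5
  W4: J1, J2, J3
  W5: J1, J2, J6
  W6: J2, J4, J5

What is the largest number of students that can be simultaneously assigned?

6

Unit-capacity flow: source→left, listed edges, right→sink; max matching = max flow.
Augmenting path W1→J2 (+1); matched 1.
Augmenting path W2→J1 (+1); matched 2.
Augmenting path W3→J3 (+1); matched 3.
Augmenting path W5→J6 (+1); matched 4.
Augmenting path W6→J4 (+1); matched 5.
Augmenting path W4→J1→W2→J5 (+1); matched 6.
No augmenting path remains; maximum matching = 6.
König certificate: {W1, W2, W3, W4, W5, W6} is a vertex cover of size 6 (every listed pair touches it), so no matching can be larger.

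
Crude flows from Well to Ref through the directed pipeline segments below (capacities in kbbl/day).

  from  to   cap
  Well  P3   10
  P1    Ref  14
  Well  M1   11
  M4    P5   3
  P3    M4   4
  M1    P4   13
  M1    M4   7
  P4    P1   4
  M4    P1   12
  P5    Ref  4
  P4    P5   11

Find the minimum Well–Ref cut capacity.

15

Augment Well→P3→M4→P1→Ref: bottleneck 4, flow now 4.
Augment Well→M1→M4→P1→Ref: bottleneck 7, flow now 11.
Augment Well→M1→P4→P1→Ref: bottleneck 3, flow now 14.
Augment Well→M1→P4→P5→Ref: bottleneck 1, flow now 15.
No augmenting path remains; maximum flow = 15.
By max-flow min-cut, the minimum cut capacity equals the max flow.
In the residual graph, reachable from Well: {Well, P3}.
Min-cut edges: Well→M1 (11), P3→M4 (4); capacity 11 + 4 = 15.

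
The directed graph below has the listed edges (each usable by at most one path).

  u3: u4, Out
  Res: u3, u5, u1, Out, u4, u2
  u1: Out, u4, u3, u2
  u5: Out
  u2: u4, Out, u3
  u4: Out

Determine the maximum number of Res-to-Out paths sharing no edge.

Assign every edge capacity 1; by Menger, the answer equals the max flow.
Path Res→Out (+1); total 1.
Path Res→u1→Out (+1); total 2.
Path Res→u2→Out (+1); total 3.
Path Res→u3→Out (+1); total 4.
Path Res→u4→Out (+1); total 5.
Path Res→u5→Out (+1); total 6.
No residual Res→Out path; max flow = 6.
Certifying cut of size 6: {Res→Out, Res→u1, Res→u2, Res→u3, Res→u4, Res→u5}.

6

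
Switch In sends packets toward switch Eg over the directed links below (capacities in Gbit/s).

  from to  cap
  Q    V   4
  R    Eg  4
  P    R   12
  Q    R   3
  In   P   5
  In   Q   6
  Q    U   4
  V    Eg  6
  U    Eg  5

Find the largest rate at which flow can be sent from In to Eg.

Augment In→P→R→Eg: bottleneck 4, flow now 4.
Augment In→Q→U→Eg: bottleneck 4, flow now 8.
Augment In→Q→V→Eg: bottleneck 2, flow now 10.
No augmenting path remains; maximum flow = 10.
In the residual graph, reachable from In: {In, P, R}.
Min-cut edges: In→Q (6), R→Eg (4); capacity 6 + 4 = 10.
This cut is saturated, so no flow can exceed 10.

10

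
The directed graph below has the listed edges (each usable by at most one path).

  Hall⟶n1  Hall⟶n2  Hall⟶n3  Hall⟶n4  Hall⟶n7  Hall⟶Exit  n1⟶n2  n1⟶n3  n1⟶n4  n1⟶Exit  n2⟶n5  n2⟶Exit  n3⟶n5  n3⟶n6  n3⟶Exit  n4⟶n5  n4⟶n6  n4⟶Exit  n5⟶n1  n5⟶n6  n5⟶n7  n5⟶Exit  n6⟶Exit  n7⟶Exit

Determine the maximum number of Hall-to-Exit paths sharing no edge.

Assign every edge capacity 1; by Menger, the answer equals the max flow.
Path Hall→Exit (+1); total 1.
Path Hall→n1→Exit (+1); total 2.
Path Hall→n2→Exit (+1); total 3.
Path Hall→n3→Exit (+1); total 4.
Path Hall→n4→Exit (+1); total 5.
Path Hall→n7→Exit (+1); total 6.
No residual Hall→Exit path; max flow = 6.
Certifying cut of size 6: {Hall→Exit, Hall→n1, Hall→n2, Hall→n3, Hall→n4, Hall→n7}.

6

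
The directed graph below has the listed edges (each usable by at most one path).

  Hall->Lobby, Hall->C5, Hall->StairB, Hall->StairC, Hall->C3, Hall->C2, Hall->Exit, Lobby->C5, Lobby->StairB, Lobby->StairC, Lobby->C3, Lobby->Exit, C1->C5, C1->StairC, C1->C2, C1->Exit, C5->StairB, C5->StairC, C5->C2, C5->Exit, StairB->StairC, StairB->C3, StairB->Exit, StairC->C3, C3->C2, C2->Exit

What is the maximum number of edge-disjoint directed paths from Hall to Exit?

Assign every edge capacity 1; by Menger, the answer equals the max flow.
Path Hall→Exit (+1); total 1.
Path Hall→Lobby→Exit (+1); total 2.
Path Hall→C5→Exit (+1); total 3.
Path Hall→StairB→Exit (+1); total 4.
Path Hall→C2→Exit (+1); total 5.
No residual Hall→Exit path; max flow = 5.
Certifying cut of size 5: {C2→Exit, Hall→C5, Hall→Exit, Hall→Lobby, Hall→StairB}.

5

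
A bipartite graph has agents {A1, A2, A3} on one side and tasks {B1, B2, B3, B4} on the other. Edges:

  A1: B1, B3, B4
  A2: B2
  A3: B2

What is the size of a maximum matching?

2

Unit-capacity flow: source→left, listed edges, right→sink; max matching = max flow.
Augmenting path A1→B1 (+1); matched 1.
Augmenting path A2→B2 (+1); matched 2.
No augmenting path remains; maximum matching = 2.
König certificate: {A1, B2} is a vertex cover of size 2 (every listed pair touches it), so no matching can be larger.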